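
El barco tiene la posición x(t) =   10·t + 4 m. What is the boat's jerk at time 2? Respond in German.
Um dies zu lösen, müssen wir 3 Ableitungen unserer Gleichung für die Position x(t) = 10·t + 4 nehmen. Die Ableitung von der Position ergibt die Geschwindigkeit: v(t) = 10. Die Ableitung von der Geschwindigkeit ergibt die Beschleunigung: a(t) = 0. Durch Ableiten von der Beschleunigung erhalten wir den Ruck: j(t) = 0. Wir haben den Ruck j(t) = 0. Durch Einsetzen von t = 2: j(2) = 0.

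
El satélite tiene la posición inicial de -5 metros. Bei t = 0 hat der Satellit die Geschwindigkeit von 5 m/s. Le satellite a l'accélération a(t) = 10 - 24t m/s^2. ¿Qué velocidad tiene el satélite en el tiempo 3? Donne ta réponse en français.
Nous devons intégrer notre équation de l'accélération a(t) = 10 - 24·t 1 fois. En intégrant l'accélération et en utilisant la condition initiale v(0) = 5, nous obtenons v(t) = -12·t^2 + 10·t + 5. En utilisant v(t) = -12·t^2 + 10·t + 5 et en substituant t = 3, nous trouvons v = -73.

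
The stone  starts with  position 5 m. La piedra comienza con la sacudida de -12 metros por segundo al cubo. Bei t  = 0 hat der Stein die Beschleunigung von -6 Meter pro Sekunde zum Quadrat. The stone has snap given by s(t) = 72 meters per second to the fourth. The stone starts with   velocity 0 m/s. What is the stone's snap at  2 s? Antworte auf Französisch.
En utilisant s(t) = 72 et en substituant t = 2, nous trouvons s = 72.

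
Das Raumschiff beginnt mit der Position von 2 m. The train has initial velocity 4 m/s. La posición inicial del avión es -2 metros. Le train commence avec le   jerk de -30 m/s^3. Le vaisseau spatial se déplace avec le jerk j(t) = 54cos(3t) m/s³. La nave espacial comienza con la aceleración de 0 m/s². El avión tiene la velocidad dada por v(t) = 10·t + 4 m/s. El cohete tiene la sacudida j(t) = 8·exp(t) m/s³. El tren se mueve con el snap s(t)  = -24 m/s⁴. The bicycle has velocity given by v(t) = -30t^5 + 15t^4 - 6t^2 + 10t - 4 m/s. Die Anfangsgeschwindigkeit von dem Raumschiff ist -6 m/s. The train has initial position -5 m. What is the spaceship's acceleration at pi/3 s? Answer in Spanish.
Necesitamos integrar nuestra ecuación de la sacudida j(t) = 54·cos(3·t) 1 vez. La antiderivada de la sacudida es la aceleración. Usando a(0) = 0, obtenemos a(t) = 18·sin(3·t). Usando a(t) = 18·sin(3·t) y sustituyendo t = pi/3, encontramos a = 0.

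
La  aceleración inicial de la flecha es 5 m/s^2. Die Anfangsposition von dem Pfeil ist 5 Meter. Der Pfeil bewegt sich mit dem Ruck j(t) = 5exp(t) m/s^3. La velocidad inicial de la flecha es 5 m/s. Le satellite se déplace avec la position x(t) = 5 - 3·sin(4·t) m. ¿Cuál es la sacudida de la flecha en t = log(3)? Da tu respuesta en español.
Tenemos la sacudida j(t) = 5·exp(t). Sustituyendo t = log(3): j(log(3)) = 15.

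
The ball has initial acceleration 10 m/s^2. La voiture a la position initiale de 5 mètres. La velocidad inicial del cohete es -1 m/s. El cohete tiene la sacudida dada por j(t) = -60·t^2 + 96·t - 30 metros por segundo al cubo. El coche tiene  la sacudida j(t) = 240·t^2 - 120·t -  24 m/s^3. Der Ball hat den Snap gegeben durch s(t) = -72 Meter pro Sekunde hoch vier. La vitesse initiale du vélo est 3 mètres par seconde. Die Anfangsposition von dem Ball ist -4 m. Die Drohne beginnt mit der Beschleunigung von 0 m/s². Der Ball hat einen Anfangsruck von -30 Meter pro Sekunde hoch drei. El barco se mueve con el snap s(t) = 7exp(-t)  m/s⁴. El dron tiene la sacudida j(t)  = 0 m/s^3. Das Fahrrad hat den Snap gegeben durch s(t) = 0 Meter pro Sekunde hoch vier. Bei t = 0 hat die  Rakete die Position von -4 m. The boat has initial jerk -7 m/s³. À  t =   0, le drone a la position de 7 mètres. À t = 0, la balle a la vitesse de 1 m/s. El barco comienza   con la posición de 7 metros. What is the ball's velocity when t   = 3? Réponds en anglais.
To solve this, we need to take 3 antiderivatives of our snap equation s(t) = -72. The antiderivative of snap is jerk. Using j(0) = -30, we get j(t) = -72·t - 30. The integral of jerk is acceleration. Using a(0) = 10, we get a(t) = -36·t^2 - 30·t + 10. The integral of acceleration is velocity. Using v(0) = 1, we get v(t) = -12·t^3 - 15·t^2 + 10·t + 1. From the given velocity equation v(t) = -12·t^3 - 15·t^2 + 10·t + 1, we substitute t = 3 to get v = -428.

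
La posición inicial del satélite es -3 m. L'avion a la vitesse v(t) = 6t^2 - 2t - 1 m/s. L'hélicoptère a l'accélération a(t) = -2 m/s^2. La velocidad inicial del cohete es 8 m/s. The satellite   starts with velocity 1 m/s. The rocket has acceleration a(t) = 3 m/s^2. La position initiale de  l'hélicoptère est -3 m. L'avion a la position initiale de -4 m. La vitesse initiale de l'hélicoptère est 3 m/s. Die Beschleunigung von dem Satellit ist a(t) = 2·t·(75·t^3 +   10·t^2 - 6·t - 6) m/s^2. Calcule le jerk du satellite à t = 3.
Nous devons dériver notre équation de l'accélération a(t) = 2·t·(75·t^3 + 10·t^2 - 6·t - 6) 1 fois. En prenant d/dt de a(t), nous trouvons j(t) = 150·t^3 + 20·t^2 + 2·t·(225·t^2 + 20·t - 6) - 12·t - 12. En utilisant j(t) = 150·t^3 + 20·t^2 + 2·t·(225·t^2 + 20·t - 6) - 12·t - 12 et en substituant t = 3, nous trouvons j = 16656.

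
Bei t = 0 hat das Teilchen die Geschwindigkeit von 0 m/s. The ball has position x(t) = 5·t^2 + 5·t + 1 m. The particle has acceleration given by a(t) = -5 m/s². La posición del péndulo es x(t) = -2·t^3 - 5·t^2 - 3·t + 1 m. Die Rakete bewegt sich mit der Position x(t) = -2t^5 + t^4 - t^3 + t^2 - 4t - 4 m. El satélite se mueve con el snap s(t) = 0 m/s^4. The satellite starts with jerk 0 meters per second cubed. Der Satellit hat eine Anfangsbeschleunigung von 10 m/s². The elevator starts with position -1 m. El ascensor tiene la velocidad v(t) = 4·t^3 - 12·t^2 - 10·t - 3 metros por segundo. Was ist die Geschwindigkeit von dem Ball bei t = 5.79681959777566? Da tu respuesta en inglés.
Starting from position x(t) = 5·t^2 + 5·t + 1, we take 1 derivative. Taking d/dt of x(t), we find v(t) = 10·t + 5. Using v(t) = 10·t + 5 and substituting t = 5.79681959777566, we find v = 62.9681959777566.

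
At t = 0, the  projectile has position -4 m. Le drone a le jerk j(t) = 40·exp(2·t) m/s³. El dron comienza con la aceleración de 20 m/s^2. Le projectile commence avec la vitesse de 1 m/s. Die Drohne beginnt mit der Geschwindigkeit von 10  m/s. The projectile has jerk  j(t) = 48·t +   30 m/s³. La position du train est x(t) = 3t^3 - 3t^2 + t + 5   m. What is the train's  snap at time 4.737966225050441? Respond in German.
Wir müssen unsere Gleichung für die Position x(t) = 3·t^3 - 3·t^2 + t + 5 4-mal ableiten. Die Ableitung von der Position ergibt die Geschwindigkeit: v(t) = 9·t^2 - 6·t + 1. Die Ableitung von der Geschwindigkeit ergibt die Beschleunigung: a(t) = 18·t - 6. Mit d/dt von a(t) finden wir j(t) = 18. Die Ableitung von dem Ruck ergibt den Snap: s(t) = 0. Aus der Gleichung für den Snap s(t) = 0, setzen wir t = 4.737966225050441 ein und erhalten s = 0.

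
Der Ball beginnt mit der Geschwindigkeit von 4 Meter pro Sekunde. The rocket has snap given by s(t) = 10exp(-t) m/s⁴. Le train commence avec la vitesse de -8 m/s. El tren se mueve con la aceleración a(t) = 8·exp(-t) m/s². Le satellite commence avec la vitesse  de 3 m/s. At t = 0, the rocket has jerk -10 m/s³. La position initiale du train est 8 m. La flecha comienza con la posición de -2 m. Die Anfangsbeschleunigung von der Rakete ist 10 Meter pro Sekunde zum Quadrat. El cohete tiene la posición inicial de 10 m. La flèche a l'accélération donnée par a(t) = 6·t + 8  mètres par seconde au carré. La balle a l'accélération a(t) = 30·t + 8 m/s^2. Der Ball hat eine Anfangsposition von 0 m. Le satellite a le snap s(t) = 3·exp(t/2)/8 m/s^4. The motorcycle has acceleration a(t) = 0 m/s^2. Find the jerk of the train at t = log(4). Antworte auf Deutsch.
Ausgehend von der Beschleunigung a(t) = 8·exp(-t), nehmen wir 1 Ableitung. Mit d/dt von a(t) finden wir j(t) = -8·exp(-t). Wir haben den Ruck j(t) = -8·exp(-t). Durch Einsetzen von t = log(4): j(log(4)) = -2.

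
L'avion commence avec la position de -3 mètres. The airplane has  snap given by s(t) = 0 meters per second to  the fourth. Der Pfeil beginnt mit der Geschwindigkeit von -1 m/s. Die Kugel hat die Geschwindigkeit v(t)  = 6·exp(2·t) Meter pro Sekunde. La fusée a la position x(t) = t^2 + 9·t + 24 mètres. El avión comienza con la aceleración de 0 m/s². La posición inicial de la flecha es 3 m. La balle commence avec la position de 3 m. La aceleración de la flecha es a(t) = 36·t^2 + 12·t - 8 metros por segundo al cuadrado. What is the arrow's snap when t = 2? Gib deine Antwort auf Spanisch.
Para resolver esto, necesitamos tomar 2 derivadas de nuestra ecuación de la aceleración a(t) = 36·t^2 + 12·t - 8. Derivando la aceleración, obtenemos la sacudida: j(t) = 72·t + 12. Tomando d/dt de j(t), encontramos s(t) = 72. De la ecuación del snap s(t) = 72, sustituimos t = 2 para obtener s = 72.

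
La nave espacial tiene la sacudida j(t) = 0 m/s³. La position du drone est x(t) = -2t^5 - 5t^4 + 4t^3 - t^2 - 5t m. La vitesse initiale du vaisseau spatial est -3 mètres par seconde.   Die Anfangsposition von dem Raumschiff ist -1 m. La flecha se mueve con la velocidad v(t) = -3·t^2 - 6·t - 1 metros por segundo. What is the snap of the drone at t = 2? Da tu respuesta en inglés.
Starting from position x(t) = -2·t^5 - 5·t^4 + 4·t^3 - t^2 - 5·t, we take 4 derivatives. Differentiating position, we get velocity: v(t) = -10·t^4 - 20·t^3 + 12·t^2 - 2·t - 5. Differentiating velocity, we get acceleration: a(t) = -40·t^3 - 60·t^2 + 24·t - 2. Taking d/dt of a(t), we find j(t) = -120·t^2 - 120·t + 24. Taking d/dt of j(t), we find s(t) = -240·t - 120. Using s(t) = -240·t - 120 and substituting t = 2, we find s = -600.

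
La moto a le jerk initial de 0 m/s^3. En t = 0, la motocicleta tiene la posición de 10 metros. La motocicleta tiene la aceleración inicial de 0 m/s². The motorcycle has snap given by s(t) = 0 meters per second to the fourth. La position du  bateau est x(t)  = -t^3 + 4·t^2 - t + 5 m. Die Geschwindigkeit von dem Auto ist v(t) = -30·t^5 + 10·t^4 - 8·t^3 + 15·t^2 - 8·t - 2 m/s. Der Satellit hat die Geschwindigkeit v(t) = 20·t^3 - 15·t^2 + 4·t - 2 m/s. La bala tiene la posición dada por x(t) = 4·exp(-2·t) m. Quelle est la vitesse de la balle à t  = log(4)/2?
Nous devons dériver notre équation de la position x(t) = 4·exp(-2·t) 1 fois. En prenant d/dt de x(t), nous trouvons v(t) = -8·exp(-2·t). Nous avons la vitesse v(t) = -8·exp(-2·t). En substituant t = log(4)/2: v(log(4)/2) = -2.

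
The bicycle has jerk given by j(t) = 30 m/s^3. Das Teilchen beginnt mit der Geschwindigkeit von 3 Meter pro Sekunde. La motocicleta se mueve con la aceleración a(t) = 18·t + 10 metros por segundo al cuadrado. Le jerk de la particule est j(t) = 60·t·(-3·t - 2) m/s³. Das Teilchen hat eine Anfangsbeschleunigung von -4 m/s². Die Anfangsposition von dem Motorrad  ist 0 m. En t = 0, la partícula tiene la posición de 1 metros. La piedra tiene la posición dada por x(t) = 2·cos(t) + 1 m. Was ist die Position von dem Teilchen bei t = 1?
Wir müssen das Integral unserer Gleichung für den Ruck j(t) = 60·t·(-3·t - 2) 3-mal finden. Das Integral von dem Ruck, mit a(0) = -4, ergibt die Beschleunigung: a(t) = -60·t^3 - 60·t^2 - 4. Durch Integration von der Beschleunigung und Verwendung der Anfangsbedingung v(0) = 3, erhalten wir v(t) = -15·t^4 - 20·t^3 - 4·t + 3. Die Stammfunktion von der Geschwindigkeit ist die Position. Mit x(0) = 1 erhalten wir x(t) = -3·t^5 - 5·t^4 - 2·t^2 + 3·t + 1. Mit x(t) = -3·t^5 - 5·t^4 - 2·t^2 + 3·t + 1 und Einsetzen von t = 1, finden wir x = -6.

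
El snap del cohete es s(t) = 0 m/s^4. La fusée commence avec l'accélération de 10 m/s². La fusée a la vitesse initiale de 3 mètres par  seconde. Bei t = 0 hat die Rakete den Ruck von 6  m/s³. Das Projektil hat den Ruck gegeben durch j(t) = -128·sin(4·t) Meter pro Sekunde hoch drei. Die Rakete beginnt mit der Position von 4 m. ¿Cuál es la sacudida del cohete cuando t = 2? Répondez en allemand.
Wir müssen die Stammfunktion unserer Gleichung für den Snap s(t) = 0 1-mal finden. Durch Integration von dem Snap und Verwendung der Anfangsbedingung j(0) = 6, erhalten wir j(t) = 6. Aus der Gleichung für den Ruck j(t) = 6, setzen wir t = 2 ein und erhalten j = 6.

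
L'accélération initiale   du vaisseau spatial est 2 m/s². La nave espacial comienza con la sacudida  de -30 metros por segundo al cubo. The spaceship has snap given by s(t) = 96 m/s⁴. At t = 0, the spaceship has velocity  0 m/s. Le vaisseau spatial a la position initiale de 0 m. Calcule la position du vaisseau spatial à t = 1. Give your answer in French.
En partant du snap s(t) = 96, nous prenons 4 intégrales. En prenant ∫s(t)dt et en appliquant j(0) = -30, nous trouvons j(t) = 96·t - 30. L'intégrale du jerk est l'accélération. En utilisant a(0) = 2, nous obtenons a(t) = 48·t^2 - 30·t + 2. L'intégrale de l'accélération, avec v(0) = 0, donne la vitesse: v(t) = t·(16·t^2 - 15·t + 2). En intégrant la vitesse et en utilisant la condition initiale x(0) = 0, nous obtenons x(t) = 4·t^4 - 5·t^3 + t^2. En utilisant x(t) = 4·t^4 - 5·t^3 + t^2 et en substituant t = 1, nous trouvons x = 0.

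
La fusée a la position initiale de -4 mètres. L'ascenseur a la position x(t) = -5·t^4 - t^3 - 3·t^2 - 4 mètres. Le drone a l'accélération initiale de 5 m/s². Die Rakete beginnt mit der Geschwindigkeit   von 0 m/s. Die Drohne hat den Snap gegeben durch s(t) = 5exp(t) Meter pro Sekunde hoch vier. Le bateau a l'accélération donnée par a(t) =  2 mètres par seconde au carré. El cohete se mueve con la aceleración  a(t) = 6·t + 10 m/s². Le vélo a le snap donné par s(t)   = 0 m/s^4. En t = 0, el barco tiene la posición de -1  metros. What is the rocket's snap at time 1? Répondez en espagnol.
Debemos derivar nuestra ecuación de la aceleración a(t) = 6·t + 10 2 veces. Derivando la aceleración, obtenemos la sacudida: j(t) = 6. Derivando la sacudida, obtenemos el snap: s(t) = 0. De la ecuación del snap s(t) = 0, sustituimos t = 1 para obtener s = 0.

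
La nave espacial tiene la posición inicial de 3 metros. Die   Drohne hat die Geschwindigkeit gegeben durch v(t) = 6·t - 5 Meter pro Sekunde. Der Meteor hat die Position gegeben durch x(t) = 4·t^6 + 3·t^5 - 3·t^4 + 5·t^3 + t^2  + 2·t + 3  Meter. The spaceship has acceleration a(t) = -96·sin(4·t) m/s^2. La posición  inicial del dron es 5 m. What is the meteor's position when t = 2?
Using x(t) = 4·t^6 + 3·t^5 - 3·t^4 + 5·t^3 + t^2 + 2·t + 3 and substituting t = 2, we find x = 355.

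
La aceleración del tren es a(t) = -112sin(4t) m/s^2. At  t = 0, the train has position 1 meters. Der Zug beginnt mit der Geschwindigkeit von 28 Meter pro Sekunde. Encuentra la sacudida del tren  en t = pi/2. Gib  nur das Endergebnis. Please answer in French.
La réponse est -448.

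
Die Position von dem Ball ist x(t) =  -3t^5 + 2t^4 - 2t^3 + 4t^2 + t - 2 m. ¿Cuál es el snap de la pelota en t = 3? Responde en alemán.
Ausgehend von der Position x(t) = -3·t^5 + 2·t^4 - 2·t^3 + 4·t^2 + t - 2, nehmen wir 4 Ableitungen. Durch Ableiten von der Position erhalten wir die Geschwindigkeit: v(t) = -15·t^4 + 8·t^3 - 6·t^2 + 8·t + 1. Mit d/dt von v(t) finden wir a(t) = -60·t^3 + 24·t^2 - 12·t + 8. Mit d/dt von a(t) finden wir j(t) = -180·t^2 + 48·t - 12. Die Ableitung von dem Ruck ergibt den Snap: s(t) = 48 - 360·t. Mit s(t) = 48 - 360·t und Einsetzen von t = 3, finden wir s = -1032.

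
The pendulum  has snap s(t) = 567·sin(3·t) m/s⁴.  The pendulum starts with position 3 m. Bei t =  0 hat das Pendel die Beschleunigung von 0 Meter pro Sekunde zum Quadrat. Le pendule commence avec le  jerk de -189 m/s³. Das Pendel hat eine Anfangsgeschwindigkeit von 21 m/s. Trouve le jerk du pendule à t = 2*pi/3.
Nous devons trouver l'intégrale de notre équation du snap s(t) = 567·sin(3·t) 1 fois. En intégrant le snap et en utilisant la condition initiale j(0) = -189, nous obtenons j(t) = -189·cos(3·t). En utilisant j(t) = -189·cos(3·t) et en substituant t = 2*pi/3, nous trouvons j = -189.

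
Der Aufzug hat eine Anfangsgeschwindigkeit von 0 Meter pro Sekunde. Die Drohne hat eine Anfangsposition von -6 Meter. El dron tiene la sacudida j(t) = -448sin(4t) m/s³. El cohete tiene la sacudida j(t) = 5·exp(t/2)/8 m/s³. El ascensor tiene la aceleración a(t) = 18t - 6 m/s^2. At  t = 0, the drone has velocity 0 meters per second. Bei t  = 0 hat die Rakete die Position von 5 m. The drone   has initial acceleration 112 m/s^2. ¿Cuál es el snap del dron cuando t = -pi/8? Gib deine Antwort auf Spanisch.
Partiendo de la sacudida j(t) = -448·sin(4·t), tomamos 1 derivada. Derivando la sacudida, obtenemos el snap: s(t) = -1792·cos(4·t). Tenemos el snap s(t) = -1792·cos(4·t). Sustituyendo t = -pi/8: s(-pi/8) = 0.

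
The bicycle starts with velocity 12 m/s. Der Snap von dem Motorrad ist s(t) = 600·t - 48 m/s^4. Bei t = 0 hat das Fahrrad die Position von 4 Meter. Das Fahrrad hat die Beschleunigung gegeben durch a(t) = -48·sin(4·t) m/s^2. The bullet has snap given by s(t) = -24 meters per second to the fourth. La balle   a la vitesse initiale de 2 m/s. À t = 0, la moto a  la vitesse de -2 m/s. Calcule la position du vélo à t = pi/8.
Nous devons intégrer notre équation de l'accélération a(t) = -48·sin(4·t) 2 fois. L'intégrale de l'accélération est la vitesse. En utilisant v(0) = 12, nous obtenons v(t) = 12·cos(4·t). En prenant ∫v(t)dt et en appliquant x(0) = 4, nous trouvons x(t) = 3·sin(4·t) + 4. Nous avons la position x(t) = 3·sin(4·t) + 4. En substituant t = pi/8: x(pi/8) = 7.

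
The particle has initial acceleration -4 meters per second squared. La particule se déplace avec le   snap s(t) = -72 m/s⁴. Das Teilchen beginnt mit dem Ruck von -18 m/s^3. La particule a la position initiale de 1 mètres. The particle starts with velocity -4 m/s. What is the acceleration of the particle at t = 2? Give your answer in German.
Wir müssen unsere Gleichung für den Snap s(t) = -72 2-mal integrieren. Mit ∫s(t)dt und Anwendung von j(0) = -18, finden wir j(t) = -72·t - 18. Die Stammfunktion von dem Ruck ist die Beschleunigung. Mit a(0) = -4 erhalten wir a(t) = -36·t^2 - 18·t - 4. Wir haben die Beschleunigung a(t) = -36·t^2 - 18·t - 4. Durch Einsetzen von t = 2: a(2) = -184.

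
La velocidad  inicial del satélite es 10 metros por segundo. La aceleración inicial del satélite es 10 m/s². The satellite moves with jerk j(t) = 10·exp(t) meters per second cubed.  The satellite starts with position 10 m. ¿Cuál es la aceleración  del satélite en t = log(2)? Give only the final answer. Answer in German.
a(log(2)) = 20.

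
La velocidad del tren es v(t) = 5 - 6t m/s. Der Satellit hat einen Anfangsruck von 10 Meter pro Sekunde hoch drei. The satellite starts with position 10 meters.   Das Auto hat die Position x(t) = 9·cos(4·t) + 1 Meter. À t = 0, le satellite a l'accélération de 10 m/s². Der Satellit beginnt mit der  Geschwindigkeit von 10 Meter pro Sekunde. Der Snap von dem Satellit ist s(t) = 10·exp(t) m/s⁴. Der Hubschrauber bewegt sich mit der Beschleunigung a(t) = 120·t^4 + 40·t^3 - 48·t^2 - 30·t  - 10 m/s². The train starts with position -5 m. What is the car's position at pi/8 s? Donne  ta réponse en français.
De l'équation de la position x(t) = 9·cos(4·t) + 1, nous substituons t = pi/8 pour obtenir x = 1.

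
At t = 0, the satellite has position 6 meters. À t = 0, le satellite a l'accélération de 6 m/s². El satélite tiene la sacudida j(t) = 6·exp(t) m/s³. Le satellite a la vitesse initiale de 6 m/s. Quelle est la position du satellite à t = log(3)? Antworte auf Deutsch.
Ausgehend von dem Ruck j(t) = 6·exp(t), nehmen wir 3 Integrale. Das Integral von dem Ruck ist die Beschleunigung. Mit a(0) = 6 erhalten wir a(t) = 6·exp(t). Das Integral von der Beschleunigung ist die Geschwindigkeit. Mit v(0) = 6 erhalten wir v(t) = 6·exp(t). Die Stammfunktion von der Geschwindigkeit, mit x(0) = 6, ergibt die Position: x(t) = 6·exp(t). Aus der Gleichung für die Position x(t) = 6·exp(t), setzen wir t = log(3) ein und erhalten x = 18.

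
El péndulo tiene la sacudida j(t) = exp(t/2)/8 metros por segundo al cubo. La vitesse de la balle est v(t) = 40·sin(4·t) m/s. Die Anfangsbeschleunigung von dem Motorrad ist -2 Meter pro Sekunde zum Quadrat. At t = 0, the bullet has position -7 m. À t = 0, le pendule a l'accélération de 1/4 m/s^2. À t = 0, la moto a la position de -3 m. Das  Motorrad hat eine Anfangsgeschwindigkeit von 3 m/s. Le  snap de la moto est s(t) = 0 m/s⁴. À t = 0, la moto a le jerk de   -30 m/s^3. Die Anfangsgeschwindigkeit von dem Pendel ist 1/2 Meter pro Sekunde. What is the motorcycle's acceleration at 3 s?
Starting from snap s(t) = 0, we take 2 integrals. The antiderivative of snap, with j(0) = -30, gives jerk: j(t) = -30. Integrating jerk and using the initial condition a(0) = -2, we get a(t) = -30·t - 2. We have acceleration a(t) = -30·t - 2. Substituting t = 3: a(3) = -92.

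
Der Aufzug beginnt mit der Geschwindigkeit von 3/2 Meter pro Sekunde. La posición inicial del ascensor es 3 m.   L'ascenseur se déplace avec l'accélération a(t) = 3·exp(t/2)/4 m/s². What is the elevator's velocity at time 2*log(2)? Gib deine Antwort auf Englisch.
To solve this, we need to take 1 integral of our acceleration equation a(t) = 3·exp(t/2)/4. Integrating acceleration and using the initial condition v(0) = 3/2, we get v(t) = 3·exp(t/2)/2. We have velocity v(t) = 3·exp(t/2)/2. Substituting t = 2*log(2): v(2*log(2)) = 3.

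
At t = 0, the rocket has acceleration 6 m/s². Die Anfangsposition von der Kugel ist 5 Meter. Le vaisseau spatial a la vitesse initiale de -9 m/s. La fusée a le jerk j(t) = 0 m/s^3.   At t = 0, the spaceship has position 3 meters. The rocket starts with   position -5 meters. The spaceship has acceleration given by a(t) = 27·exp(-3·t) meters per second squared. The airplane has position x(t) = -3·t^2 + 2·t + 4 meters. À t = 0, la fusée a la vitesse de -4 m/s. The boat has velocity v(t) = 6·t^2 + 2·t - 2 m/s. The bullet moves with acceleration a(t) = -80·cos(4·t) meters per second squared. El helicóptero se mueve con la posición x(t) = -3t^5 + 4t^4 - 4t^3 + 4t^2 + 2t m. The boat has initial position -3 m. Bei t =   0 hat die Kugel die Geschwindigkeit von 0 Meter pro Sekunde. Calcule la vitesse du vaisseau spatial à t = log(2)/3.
Nous devons intégrer notre équation de l'accélération a(t) = 27·exp(-3·t) 1 fois. La primitive de l'accélération est la vitesse. En utilisant v(0) = -9, nous obtenons v(t) = -9·exp(-3·t). Nous avons la vitesse v(t) = -9·exp(-3·t). En substituant t = log(2)/3: v(log(2)/3) = -9/2.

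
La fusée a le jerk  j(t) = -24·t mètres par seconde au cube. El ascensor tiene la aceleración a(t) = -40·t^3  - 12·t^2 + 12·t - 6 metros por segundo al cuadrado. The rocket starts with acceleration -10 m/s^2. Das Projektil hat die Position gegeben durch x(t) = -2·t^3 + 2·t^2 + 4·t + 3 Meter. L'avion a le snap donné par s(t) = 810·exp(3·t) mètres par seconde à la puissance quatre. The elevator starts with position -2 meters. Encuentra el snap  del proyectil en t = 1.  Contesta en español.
Para resolver esto, necesitamos tomar 4 derivadas de nuestra ecuación de la posición x(t) = -2·t^3 + 2·t^2 + 4·t + 3. Tomando d/dt de x(t), encontramos v(t) = -6·t^2 + 4·t + 4. Derivando la velocidad, obtenemos la aceleración: a(t) = 4 - 12·t. La derivada de la aceleración da la sacudida: j(t) = -12. Derivando la sacudida, obtenemos el snap: s(t) = 0. Tenemos el snap s(t) = 0. Sustituyendo t = 1: s(1) = 0.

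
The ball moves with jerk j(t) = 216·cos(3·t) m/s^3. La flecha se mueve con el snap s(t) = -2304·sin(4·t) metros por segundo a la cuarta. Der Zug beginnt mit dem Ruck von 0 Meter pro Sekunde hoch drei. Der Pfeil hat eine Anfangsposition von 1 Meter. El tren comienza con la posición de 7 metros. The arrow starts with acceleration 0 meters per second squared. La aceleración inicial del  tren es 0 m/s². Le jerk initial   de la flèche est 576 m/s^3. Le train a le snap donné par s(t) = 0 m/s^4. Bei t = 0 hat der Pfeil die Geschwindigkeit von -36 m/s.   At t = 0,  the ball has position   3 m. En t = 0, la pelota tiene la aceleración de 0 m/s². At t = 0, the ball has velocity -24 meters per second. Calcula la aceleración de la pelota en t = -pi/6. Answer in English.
We need to integrate our jerk equation j(t) = 216·cos(3·t) 1 time. Taking ∫j(t)dt and applying a(0) = 0, we find a(t) = 72·sin(3·t). Using a(t) = 72·sin(3·t) and substituting t = -pi/6, we find a = -72.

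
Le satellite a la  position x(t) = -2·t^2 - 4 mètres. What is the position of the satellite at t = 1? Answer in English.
We have position x(t) = -2·t^2 - 4. Substituting t = 1: x(1) = -6.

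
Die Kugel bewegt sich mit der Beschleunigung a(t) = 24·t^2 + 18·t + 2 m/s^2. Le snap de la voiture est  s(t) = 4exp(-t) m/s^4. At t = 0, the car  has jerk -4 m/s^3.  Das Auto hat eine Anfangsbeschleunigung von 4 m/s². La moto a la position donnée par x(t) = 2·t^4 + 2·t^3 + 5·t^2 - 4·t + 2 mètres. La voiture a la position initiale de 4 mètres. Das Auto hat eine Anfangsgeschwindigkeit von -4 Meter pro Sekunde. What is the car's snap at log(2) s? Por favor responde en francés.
De l'équation du snap s(t) = 4·exp(-t), nous substituons t = log(2) pour obtenir s = 2.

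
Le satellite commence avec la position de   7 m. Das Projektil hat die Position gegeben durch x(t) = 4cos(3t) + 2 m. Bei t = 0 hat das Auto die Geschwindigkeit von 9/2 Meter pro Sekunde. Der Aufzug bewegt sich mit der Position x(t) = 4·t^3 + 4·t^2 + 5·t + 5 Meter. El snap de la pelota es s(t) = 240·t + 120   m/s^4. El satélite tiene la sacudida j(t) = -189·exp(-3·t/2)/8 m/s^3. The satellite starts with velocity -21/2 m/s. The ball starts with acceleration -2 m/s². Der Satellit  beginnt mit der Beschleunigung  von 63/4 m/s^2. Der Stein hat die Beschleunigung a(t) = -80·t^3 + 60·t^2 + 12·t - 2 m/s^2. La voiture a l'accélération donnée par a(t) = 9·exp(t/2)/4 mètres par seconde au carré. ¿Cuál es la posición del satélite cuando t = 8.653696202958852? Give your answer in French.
Nous devons intégrer notre équation du jerk j(t) = -189·exp(-3·t/2)/8 3 fois. La primitive du jerk, avec a(0) = 63/4, donne l'accélération: a(t) = 63·exp(-3·t/2)/4. En intégrant l'accélération et en utilisant la condition initiale v(0) = -21/2, nous obtenons v(t) = -21·exp(-3·t/2)/2. En intégrant la vitesse et en utilisant la condition initiale x(0) = 7, nous obtenons x(t) = 7·exp(-3·t/2). Nous avons la position x(t) = 7·exp(-3·t/2). En substituant t = 8.653696202958852: x(8.653696202958852) = 0.0000161331538917642.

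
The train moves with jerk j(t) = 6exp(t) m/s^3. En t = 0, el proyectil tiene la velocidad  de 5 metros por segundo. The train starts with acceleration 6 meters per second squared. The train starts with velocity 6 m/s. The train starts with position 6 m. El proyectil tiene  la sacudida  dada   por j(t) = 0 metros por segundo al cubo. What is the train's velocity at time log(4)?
Starting from jerk j(t) = 6·exp(t), we take 2 antiderivatives. Finding the integral of j(t) and using a(0) = 6: a(t) = 6·exp(t). The antiderivative of acceleration, with v(0) = 6, gives velocity: v(t) = 6·exp(t). From the given velocity equation v(t) = 6·exp(t), we substitute t = log(4) to get v = 24.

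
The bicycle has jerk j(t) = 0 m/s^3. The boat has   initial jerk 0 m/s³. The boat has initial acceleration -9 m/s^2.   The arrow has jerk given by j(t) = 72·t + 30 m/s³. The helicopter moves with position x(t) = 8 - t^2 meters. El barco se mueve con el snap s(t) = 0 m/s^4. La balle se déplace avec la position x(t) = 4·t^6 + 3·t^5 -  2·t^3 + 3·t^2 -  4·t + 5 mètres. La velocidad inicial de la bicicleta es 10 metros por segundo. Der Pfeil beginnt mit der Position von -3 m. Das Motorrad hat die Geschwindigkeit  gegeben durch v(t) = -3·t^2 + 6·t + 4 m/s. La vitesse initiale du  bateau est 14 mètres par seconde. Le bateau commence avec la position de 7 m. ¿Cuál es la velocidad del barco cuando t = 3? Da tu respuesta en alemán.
Wir müssen unsere Gleichung für den Snap s(t) = 0 3-mal integrieren. Die Stammfunktion von dem Snap ist der Ruck. Mit j(0) = 0 erhalten wir j(t) = 0. Durch Integration von dem Ruck und Verwendung der Anfangsbedingung a(0) = -9, erhalten wir a(t) = -9. Das Integral von der Beschleunigung, mit v(0) = 14, ergibt die Geschwindigkeit: v(t) = 14 - 9·t. Wir haben die Geschwindigkeit v(t) = 14 - 9·t. Durch Einsetzen von t = 3: v(3) = -13.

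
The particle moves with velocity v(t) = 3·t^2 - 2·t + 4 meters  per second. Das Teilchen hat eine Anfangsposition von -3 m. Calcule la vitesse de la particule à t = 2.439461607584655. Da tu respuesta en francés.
En utilisant v(t) = 3·t^2 - 2·t + 4 et en substituant t = 2.439461607584655, nous trouvons v = 16.9739955894692.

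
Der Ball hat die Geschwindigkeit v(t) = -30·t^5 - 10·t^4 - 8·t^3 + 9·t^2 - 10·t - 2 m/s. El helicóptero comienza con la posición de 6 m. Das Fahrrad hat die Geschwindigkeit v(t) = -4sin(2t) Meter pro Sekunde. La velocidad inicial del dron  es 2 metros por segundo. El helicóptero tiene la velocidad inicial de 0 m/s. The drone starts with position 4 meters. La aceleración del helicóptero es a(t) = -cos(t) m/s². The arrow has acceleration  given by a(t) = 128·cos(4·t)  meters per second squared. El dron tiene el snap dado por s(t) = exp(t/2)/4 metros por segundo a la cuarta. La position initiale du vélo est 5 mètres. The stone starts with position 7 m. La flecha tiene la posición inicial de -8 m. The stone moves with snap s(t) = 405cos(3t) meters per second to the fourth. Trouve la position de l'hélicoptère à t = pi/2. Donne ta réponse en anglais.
Starting from acceleration a(t) = -cos(t), we take 2 integrals. The antiderivative of acceleration is velocity. Using v(0) = 0, we get v(t) = -sin(t). Taking ∫v(t)dt and applying x(0) = 6, we find x(t) = cos(t) + 5. Using x(t) = cos(t) + 5 and substituting t = pi/2, we find x = 5.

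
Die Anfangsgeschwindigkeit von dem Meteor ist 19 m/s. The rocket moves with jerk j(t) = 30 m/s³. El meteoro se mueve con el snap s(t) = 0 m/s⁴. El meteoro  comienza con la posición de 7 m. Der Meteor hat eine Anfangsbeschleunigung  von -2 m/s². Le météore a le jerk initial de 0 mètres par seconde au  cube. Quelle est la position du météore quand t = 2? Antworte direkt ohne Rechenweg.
À t = 2, x = 41.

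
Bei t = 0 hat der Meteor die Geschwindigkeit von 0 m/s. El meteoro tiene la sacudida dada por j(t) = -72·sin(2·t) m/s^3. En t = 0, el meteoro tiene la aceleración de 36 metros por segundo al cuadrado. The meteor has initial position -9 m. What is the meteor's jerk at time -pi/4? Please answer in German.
Wir haben den Ruck j(t) = -72·sin(2·t). Durch Einsetzen von t = -pi/4: j(-pi/4) = 72.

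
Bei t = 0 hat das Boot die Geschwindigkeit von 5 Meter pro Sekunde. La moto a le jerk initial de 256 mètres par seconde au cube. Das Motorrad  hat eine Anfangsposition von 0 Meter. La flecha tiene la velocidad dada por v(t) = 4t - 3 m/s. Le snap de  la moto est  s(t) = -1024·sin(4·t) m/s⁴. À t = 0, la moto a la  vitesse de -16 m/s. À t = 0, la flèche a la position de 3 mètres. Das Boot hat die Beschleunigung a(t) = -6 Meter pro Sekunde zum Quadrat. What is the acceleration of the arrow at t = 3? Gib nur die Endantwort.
The acceleration at t = 3 is a = 4.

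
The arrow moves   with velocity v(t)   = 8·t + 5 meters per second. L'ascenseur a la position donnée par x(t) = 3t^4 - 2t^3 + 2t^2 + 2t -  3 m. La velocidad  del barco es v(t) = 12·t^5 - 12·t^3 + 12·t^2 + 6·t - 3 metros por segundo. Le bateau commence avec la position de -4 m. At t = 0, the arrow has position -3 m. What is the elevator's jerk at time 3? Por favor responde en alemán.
Ausgehend von der Position x(t) = 3·t^4 - 2·t^3 + 2·t^2 + 2·t - 3, nehmen wir 3 Ableitungen. Die Ableitung von der Position ergibt die Geschwindigkeit: v(t) = 12·t^3 - 6·t^2 + 4·t + 2. Durch Ableiten von der Geschwindigkeit erhalten wir die Beschleunigung: a(t) = 36·t^2 - 12·t + 4. Die Ableitung von der Beschleunigung ergibt den Ruck: j(t) = 72·t - 12. Wir haben den Ruck j(t) = 72·t - 12. Durch Einsetzen von t = 3: j(3) = 204.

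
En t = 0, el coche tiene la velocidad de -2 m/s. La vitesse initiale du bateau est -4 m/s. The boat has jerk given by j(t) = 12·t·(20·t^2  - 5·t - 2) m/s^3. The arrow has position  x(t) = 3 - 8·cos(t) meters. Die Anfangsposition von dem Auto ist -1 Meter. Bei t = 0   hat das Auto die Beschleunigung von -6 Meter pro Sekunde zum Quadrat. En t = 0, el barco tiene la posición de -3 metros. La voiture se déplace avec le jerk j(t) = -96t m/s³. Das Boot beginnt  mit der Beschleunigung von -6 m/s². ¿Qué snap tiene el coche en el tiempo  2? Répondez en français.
Nous devons dériver notre équation du jerk j(t) = -96·t 1 fois. En dérivant le jerk, nous obtenons le snap: s(t) = -96. De l'équation du snap s(t) = -96, nous substituons t = 2 pour obtenir s = -96.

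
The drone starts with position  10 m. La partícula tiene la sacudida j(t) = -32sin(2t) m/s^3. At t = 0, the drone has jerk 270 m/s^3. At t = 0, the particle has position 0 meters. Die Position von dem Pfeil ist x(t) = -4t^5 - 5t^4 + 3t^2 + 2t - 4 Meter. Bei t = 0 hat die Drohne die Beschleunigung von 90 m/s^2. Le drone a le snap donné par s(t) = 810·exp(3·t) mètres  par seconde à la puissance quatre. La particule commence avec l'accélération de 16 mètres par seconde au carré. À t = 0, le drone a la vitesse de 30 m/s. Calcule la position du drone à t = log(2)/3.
En partant du snap s(t) = 810·exp(3·t), nous prenons 4 intégrales. En prenant ∫s(t)dt et en appliquant j(0) = 270, nous trouvons j(t) = 270·exp(3·t). La primitive du jerk est l'accélération. En utilisant a(0) = 90, nous obtenons a(t) = 90·exp(3·t). En prenant ∫a(t)dt et en appliquant v(0) = 30, nous trouvons v(t) = 30·exp(3·t). L'intégrale de la vitesse est la position. En utilisant x(0) = 10, nous obtenons x(t) = 10·exp(3·t). Nous avons la position x(t) = 10·exp(3·t). En substituant t = log(2)/3: x(log(2)/3) = 20.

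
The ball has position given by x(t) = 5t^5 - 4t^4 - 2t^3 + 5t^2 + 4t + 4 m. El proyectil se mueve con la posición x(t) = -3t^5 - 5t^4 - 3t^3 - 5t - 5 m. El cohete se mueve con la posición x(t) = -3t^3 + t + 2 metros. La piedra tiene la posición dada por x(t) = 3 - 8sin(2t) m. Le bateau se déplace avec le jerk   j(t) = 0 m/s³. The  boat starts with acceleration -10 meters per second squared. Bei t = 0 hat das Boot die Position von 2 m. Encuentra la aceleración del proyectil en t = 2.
Debemos derivar nuestra ecuación de la posición x(t) = -3·t^5 - 5·t^4 - 3·t^3 - 5·t - 5 2 veces. La derivada de la posición da la velocidad: v(t) = -15·t^4 - 20·t^3 - 9·t^2 - 5. La derivada de la velocidad da la aceleración: a(t) = -60·t^3 - 60·t^2 - 18·t. Tenemos la aceleración a(t) = -60·t^3 - 60·t^2 - 18·t. Sustituyendo t = 2: a(2) = -756.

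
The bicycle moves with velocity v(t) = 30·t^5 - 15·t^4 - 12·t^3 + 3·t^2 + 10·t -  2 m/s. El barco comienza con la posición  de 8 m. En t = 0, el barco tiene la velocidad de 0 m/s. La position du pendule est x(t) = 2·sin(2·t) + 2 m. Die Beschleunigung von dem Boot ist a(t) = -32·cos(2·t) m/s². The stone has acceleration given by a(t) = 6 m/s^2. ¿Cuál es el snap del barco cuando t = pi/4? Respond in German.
Ausgehend von der Beschleunigung a(t) = -32·cos(2·t), nehmen wir 2 Ableitungen. Die Ableitung von der Beschleunigung ergibt den Ruck: j(t) = 64·sin(2·t). Durch Ableiten von dem Ruck erhalten wir den Snap: s(t) = 128·cos(2·t). Wir haben den Snap s(t) = 128·cos(2·t). Durch Einsetzen von t = pi/4: s(pi/4) = 0.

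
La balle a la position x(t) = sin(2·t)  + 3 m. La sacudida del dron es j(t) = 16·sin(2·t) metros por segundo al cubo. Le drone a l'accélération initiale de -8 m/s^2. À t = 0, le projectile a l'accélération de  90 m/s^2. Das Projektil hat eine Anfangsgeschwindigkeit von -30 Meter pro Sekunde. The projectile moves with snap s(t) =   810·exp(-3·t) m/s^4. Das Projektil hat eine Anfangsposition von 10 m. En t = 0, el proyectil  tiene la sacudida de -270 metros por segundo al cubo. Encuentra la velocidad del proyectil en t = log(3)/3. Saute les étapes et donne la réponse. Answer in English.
The velocity at t = log(3)/3 is v = -10.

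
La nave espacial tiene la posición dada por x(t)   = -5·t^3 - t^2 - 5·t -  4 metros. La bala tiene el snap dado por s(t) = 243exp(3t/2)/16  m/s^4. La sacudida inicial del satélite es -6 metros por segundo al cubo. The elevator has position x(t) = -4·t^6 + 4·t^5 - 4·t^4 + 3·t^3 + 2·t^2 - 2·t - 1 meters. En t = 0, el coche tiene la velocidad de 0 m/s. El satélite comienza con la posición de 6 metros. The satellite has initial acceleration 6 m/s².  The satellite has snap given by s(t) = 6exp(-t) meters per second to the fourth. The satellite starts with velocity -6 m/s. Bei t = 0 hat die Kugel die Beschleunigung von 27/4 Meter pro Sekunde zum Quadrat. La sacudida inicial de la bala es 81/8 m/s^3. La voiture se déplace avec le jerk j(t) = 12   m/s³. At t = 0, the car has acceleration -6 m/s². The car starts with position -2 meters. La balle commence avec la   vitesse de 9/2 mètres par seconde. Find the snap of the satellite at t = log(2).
From the given snap equation s(t) = 6·exp(-t), we substitute t = log(2) to get s = 3.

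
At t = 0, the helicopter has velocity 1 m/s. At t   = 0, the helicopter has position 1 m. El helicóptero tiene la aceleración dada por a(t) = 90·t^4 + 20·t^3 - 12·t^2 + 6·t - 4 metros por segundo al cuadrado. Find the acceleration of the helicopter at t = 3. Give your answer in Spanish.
De la ecuación de la aceleración a(t) = 90·t^4 + 20·t^3 - 12·t^2 + 6·t - 4, sustituimos t = 3 para obtener a = 7736.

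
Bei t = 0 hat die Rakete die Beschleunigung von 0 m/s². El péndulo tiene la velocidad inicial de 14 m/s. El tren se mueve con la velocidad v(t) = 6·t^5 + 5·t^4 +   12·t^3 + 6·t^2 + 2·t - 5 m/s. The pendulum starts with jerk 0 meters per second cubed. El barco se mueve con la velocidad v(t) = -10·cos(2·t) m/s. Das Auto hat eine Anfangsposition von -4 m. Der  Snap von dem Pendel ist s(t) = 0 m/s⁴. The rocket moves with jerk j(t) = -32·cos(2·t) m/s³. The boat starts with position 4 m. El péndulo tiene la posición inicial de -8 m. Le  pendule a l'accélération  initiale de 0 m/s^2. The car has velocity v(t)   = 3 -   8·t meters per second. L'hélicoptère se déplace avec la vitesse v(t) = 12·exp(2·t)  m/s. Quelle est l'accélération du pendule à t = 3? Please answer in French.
Pour résoudre ceci, nous devons prendre 2 primitives de notre équation du snap s(t) = 0. En intégrant le snap et en utilisant la condition initiale j(0) = 0, nous obtenons j(t) = 0. La primitive du jerk, avec a(0) = 0, donne l'accélération: a(t) = 0. En utilisant a(t) = 0 et en substituant t = 3, nous trouvons a = 0.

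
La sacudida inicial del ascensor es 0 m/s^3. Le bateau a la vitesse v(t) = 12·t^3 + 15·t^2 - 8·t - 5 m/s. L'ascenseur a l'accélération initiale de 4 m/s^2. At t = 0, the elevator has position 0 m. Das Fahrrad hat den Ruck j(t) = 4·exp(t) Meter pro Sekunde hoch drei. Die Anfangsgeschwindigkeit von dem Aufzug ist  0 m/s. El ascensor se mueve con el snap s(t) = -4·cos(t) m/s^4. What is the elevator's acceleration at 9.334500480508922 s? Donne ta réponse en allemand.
Um dies zu lösen, müssen wir 2 Integrale unserer Gleichung für den Snap s(t) = -4·cos(t) finden. Durch Integration von dem Snap und Verwendung der Anfangsbedingung j(0) = 0, erhalten wir j(t) = -4·sin(t). Das Integral von dem Ruck, mit a(0) = 4, ergibt die Beschleunigung: a(t) = 4·cos(t). Aus der Gleichung für die Beschleunigung a(t) = 4·cos(t), setzen wir t = 9.334500480508922 ein und erhalten a = -3.98371102058895.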